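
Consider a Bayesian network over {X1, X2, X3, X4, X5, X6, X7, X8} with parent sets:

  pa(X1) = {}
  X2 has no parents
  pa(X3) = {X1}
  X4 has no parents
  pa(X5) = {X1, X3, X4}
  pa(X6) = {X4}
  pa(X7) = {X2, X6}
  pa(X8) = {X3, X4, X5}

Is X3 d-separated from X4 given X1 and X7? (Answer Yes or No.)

Enumerating the 6 paths from X3 to X4 and testing each for blocking by {X1, X7}:
Path 1: X3 ← X1 → X5 ← X4
  X1 is a fork here and X1 is conditioned on, so the path is blocked at X1.
Path 2: X3 ← X1 → X5 → X8 ← X4
  X1 is a fork here and X1 is conditioned on, so the path is blocked at X1.
Path 3: X3 → X8 ← X4
  X8 is a collider here and neither X8 nor any of its descendants is conditioned on, so the collider stays closed — the path is blocked at X8.
Path 4: X3 → X8 ← X5 ← X4
  X8 is a collider here and neither X8 nor any of its descendants is conditioned on, so the collider stays closed — the path is blocked at X8.
Path 5: X3 → X5 ← X4
  X5 is a collider here and neither X5 nor any of its descendants is conditioned on, so the collider stays closed — the path is blocked at X5.
Path 6: X3 → X5 → X8 ← X4
  X8 is a collider here and neither X8 nor any of its descendants is conditioned on, so the collider stays closed — the path is blocked at X8.
All paths are blocked; X3 ⊥ X4 | {X1, X7} holds.

Yes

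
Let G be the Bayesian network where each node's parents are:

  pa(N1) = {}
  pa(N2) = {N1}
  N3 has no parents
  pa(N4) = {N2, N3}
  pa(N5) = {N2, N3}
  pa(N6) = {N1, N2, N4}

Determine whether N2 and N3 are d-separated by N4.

No — N2 and N3 are not d-separated given {N4}.

Enumerating the 4 paths from N2 to N3 and testing each for blocking by {N4}:
Path 1: N2 ← N1 → N6 ← N4 ← N3
  N6 is a collider here and neither N6 nor any of its descendants is conditioned on, so the collider stays closed — the path is blocked at N6.
Path 2: N2 → N4 ← N3
  N4 is a collider and N4 is conditioned on, which opens it — no node blocks this path, so it is active.
Path 3: N2 → N6 ← N4 ← N3
  N6 is a collider here and neither N6 nor any of its descendants is conditioned on, so the collider stays closed — the path is blocked at N6.
Path 4: N2 → N5 ← N3
  N5 is a collider here and neither N5 nor any of its descendants is conditioned on, so the collider stays closed — the path is blocked at N5.
Because an active path exists, N2 and N3 are not d-separated.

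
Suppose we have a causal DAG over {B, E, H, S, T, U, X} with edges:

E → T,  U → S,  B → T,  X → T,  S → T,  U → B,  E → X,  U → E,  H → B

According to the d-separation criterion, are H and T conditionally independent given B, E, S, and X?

Yes

Enumerating the 4 paths from H to T and testing each for blocking by {B, E, S, X}:
Path 1: H → B ← U → E → X → T
  E is a chain here and E is conditioned on, so the path is blocked at E.
Path 2: H → B ← U → E → T
  E is a chain here and E is conditioned on, so the path is blocked at E.
Path 3: H → B ← U → S → T
  S is a chain here and S is conditioned on, so the path is blocked at S.
Path 4: H → B → T
  B is a chain here and B is conditioned on, so the path is blocked at B.
All paths are blocked; H ⊥ T | {B, E, S, X} holds.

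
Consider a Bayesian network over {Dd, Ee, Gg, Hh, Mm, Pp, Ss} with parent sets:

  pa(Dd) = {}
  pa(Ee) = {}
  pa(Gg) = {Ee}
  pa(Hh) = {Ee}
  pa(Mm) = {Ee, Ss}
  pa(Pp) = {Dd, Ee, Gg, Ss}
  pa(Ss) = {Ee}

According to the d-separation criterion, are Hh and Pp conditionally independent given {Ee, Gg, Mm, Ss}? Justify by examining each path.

We examine all 4 paths between Hh and Pp:
  1. Hh ← Ee → Pp — Ee:fork[blocks] ⇒ blocked
  2. Hh ← Ee → Mm ← Ss → Pp — Ee:fork[blocks]; Mm:collider[open]; Ss:fork[blocks] ⇒ blocked
  3. Hh ← Ee → Ss → Pp — Ee:fork[blocks]; Ss:chain[blocks] ⇒ blocked
  4. Hh ← Ee → Gg → Pp — Ee:fork[blocks]; Gg:chain[blocks] ⇒ blocked
All paths are blocked; Hh ⊥ Pp | {Ee, Gg, Mm, Ss} holds.

Yes — Hh and Pp are d-separated given {Ee, Gg, Mm, Ss}.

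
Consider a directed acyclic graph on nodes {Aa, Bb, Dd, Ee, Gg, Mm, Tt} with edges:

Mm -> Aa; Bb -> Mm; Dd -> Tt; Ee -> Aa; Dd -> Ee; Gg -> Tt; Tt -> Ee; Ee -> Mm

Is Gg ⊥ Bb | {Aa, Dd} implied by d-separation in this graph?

No

4 paths connect Gg and Bb; each must be blocked for d-separation to hold:
Path 1: Gg → Tt → Ee → Aa ← Mm ← Bb
  Tt is a chain and Tt is not conditioned on; Ee is a chain and Ee is not conditioned on; Aa is a collider and Aa is conditioned on, which opens it; Mm is a chain and Mm is not conditioned on — no node blocks this path, so it is active.
Path 2: Gg → Tt → Ee → Mm ← Bb
  Tt is a chain and Tt is not conditioned on; Ee is a chain and Ee is not conditioned on; Mm is a collider and its descendant Aa is conditioned on, which opens it — no node blocks this path, so it is active.
Path 3: Gg → Tt ← Dd → Ee → Aa ← Mm ← Bb
  Dd is a fork here and Dd is conditioned on, so the path is blocked at Dd.
Path 4: Gg → Tt ← Dd → Ee → Mm ← Bb
  Dd is a fork here and Dd is conditioned on, so the path is blocked at Dd.
At least one path is unblocked, so d-separation fails.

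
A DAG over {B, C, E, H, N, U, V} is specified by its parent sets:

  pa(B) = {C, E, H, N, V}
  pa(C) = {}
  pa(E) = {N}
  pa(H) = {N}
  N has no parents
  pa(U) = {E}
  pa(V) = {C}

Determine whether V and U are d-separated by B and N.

We examine all 6 paths between V and U:
  1. V ← C → B ← H ← N → E → U — C:fork[open]; B:collider[open]; H:chain[open]; N:fork[blocks]; E:chain[open] ⇒ blocked
  2. V ← C → B ← N → E → U — C:fork[open]; B:collider[open]; N:fork[blocks]; E:chain[open] ⇒ blocked
  3. V ← C → B ← E → U — C:fork[open]; B:collider[open]; E:fork[open] ⇒ active
  4. V → B ← H ← N → E → U — B:collider[open]; H:chain[open]; N:fork[blocks]; E:chain[open] ⇒ blocked
  5. V → B ← N → E → U — B:collider[open]; N:fork[blocks]; E:chain[open] ⇒ blocked
  6. V → B ← E → U — B:collider[open]; E:fork[open] ⇒ active
At least one path is unblocked, so d-separation fails.

No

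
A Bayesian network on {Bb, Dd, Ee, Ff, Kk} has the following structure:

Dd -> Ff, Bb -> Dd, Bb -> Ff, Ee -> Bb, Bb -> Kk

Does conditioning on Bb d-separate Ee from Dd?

Yes — Ee and Dd are d-separated given {Bb}.

Enumerating the 2 paths from Ee to Dd and testing each for blocking by {Bb}:
Path 1: Ee → Bb → Ff ← Dd
  Bb is a chain here and Bb is conditioned on, so the path is blocked at Bb.
Path 2: Ee → Bb → Dd
  Bb is a chain here and Bb is conditioned on, so the path is blocked at Bb.
All paths are blocked; Ee ⊥ Dd | {Bb} holds.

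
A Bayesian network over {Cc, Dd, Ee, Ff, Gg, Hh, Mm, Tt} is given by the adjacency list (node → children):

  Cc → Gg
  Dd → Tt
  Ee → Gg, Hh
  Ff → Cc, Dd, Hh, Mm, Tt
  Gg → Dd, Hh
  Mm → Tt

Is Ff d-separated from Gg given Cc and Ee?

6 paths connect Ff and Gg; each must be blocked for d-separation to hold:
Path 1: Ff → Hh ← Gg
  Hh is a collider here and neither Hh nor any of its descendants is conditioned on, so the collider stays closed — the path is blocked at Hh.
Path 2: Ff → Hh ← Ee → Gg
  Hh is a collider here and neither Hh nor any of its descendants is conditioned on, so the collider stays closed — the path is blocked at Hh.
Path 3: Ff → Mm → Tt ← Dd ← Gg
  Tt is a collider here and neither Tt nor any of its descendants is conditioned on, so the collider stays closed — the path is blocked at Tt.
Path 4: Ff → Cc → Gg
  Cc is a chain here and Cc is conditioned on, so the path is blocked at Cc.
Path 5: Ff → Tt ← Dd ← Gg
  Tt is a collider here and neither Tt nor any of its descendants is conditioned on, so the collider stays closed — the path is blocked at Tt.
Path 6: Ff → Dd ← Gg
  Dd is a collider here and neither Dd nor any of its descendants is conditioned on, so the collider stays closed — the path is blocked at Dd.
Every path is blocked, so Ff and Gg are d-separated given {Cc, Ee}.

Yes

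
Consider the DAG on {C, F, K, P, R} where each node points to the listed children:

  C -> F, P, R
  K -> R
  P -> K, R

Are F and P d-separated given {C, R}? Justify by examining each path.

We examine all 3 paths between F and P:
Path 1: F ← C → P
  C is a fork here and C is conditioned on, so the path is blocked at C.
Path 2: F ← C → R ← P
  C is a fork here and C is conditioned on, so the path is blocked at C.
Path 3: F ← C → R ← K ← P
  C is a fork here and C is conditioned on, so the path is blocked at C.
Every path is blocked, so F and P are d-separated given {C, R}.

Yes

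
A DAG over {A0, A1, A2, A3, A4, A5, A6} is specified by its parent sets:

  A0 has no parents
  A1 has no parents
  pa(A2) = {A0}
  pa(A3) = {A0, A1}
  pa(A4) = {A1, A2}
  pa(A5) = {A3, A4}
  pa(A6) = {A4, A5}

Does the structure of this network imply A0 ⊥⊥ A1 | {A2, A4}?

Yes — A0 and A1 are d-separated given {A2, A4}.

6 paths connect A0 and A1; each must be blocked for d-separation to hold:
  1. A0 → A3 → A5 ← A4 ← A1 — A3:chain[open]; A5:collider[blocks]; A4:chain[blocks] ⇒ blocked
  2. A0 → A3 → A5 → A6 ← A4 ← A1 — A3:chain[open]; A5:chain[open]; A6:collider[blocks]; A4:chain[blocks] ⇒ blocked
  3. A0 → A3 ← A1 — A3:collider[blocks] ⇒ blocked
  4. A0 → A2 → A4 → A5 ← A3 ← A1 — A2:chain[blocks]; A4:chain[blocks]; A5:collider[blocks]; A3:chain[open] ⇒ blocked
  5. A0 → A2 → A4 ← A1 — A2:chain[blocks]; A4:collider[open] ⇒ blocked
  6. A0 → A2 → A4 → A6 ← A5 ← A3 ← A1 — A2:chain[blocks]; A4:chain[blocks]; A6:collider[blocks]; A5:chain[open]; A3:chain[open] ⇒ blocked
Since every path is blocked, d-separation holds.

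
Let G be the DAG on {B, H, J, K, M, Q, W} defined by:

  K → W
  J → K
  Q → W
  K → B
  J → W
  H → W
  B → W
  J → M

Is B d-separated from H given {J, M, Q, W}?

No

There are 3 undirected paths between B and H; checking each against the conditioning set {J, M, Q, W}:
Path 1: B ← K ← J → W ← H
  J is a fork here and J is conditioned on, so the path is blocked at J.
Path 2: B ← K → W ← H
  K is a fork and K is not conditioned on; W is a collider and W is conditioned on, which opens it — no node blocks this path, so it is active.
Path 3: B → W ← H
  W is a collider and W is conditioned on, which opens it — no node blocks this path, so it is active.
Because an active path exists, B and H are not d-separated.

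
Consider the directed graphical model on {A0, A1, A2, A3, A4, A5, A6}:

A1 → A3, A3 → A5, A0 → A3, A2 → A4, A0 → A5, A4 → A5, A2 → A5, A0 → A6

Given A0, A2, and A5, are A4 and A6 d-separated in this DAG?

Yes

Enumerating the 4 paths from A4 to A6 and testing each for blocking by {A0, A2, A5}:
Path 1: A4 → A5 ← A0 → A6
  A0 is a fork here and A0 is conditioned on, so the path is blocked at A0.
Path 2: A4 → A5 ← A3 ← A0 → A6
  A0 is a fork here and A0 is conditioned on, so the path is blocked at A0.
Path 3: A4 ← A2 → A5 ← A0 → A6
  A2 is a fork here and A2 is conditioned on, so the path is blocked at A2.
Path 4: A4 ← A2 → A5 ← A3 ← A0 → A6
  A2 is a fork here and A2 is conditioned on, so the path is blocked at A2.
Every path is blocked, so A4 and A6 are d-separated given {A0, A2, A5}.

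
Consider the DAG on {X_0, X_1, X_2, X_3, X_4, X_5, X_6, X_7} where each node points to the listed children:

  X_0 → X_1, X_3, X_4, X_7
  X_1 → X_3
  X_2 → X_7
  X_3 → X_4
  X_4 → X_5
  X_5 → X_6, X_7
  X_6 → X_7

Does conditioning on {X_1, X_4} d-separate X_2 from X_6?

Yes

There are 5 undirected paths between X_2 and X_6; checking each against the conditioning set {X_1, X_4}:
Path 1: X_2 → X_7 ← X_5 → X_6
  X_7 is a collider here and neither X_7 nor any of its descendants is conditioned on, so the collider stays closed — the path is blocked at X_7.
Path 2: X_2 → X_7 ← X_0 → X_1 → X_3 → X_4 → X_5 → X_6
  X_7 is a collider here and neither X_7 nor any of its descendants is conditioned on, so the collider stays closed — the path is blocked at X_7.
Path 3: X_2 → X_7 ← X_0 → X_4 → X_5 → X_6
  X_7 is a collider here and neither X_7 nor any of its descendants is conditioned on, so the collider stays closed — the path is blocked at X_7.
Path 4: X_2 → X_7 ← X_0 → X_3 → X_4 → X_5 → X_6
  X_7 is a collider here and neither X_7 nor any of its descendants is conditioned on, so the collider stays closed — the path is blocked at X_7.
Path 5: X_2 → X_7 ← X_6
  X_7 is a collider here and neither X_7 nor any of its descendants is conditioned on, so the collider stays closed — the path is blocked at X_7.
All paths are blocked; X_2 ⊥ X_6 | {X_1, X_4} holds.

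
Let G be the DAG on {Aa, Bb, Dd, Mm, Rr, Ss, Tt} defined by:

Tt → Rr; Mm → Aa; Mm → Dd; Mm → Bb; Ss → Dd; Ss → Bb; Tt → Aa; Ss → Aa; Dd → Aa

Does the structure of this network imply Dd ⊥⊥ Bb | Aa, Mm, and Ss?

Yes

There are 6 undirected paths between Dd and Bb; checking each against the conditioning set {Aa, Mm, Ss}:
  1. Dd ← Ss → Aa ← Mm → Bb — Ss:fork[blocks]; Aa:collider[open]; Mm:fork[blocks] ⇒ blocked
  2. Dd ← Ss → Bb — Ss:fork[blocks] ⇒ blocked
  3. Dd ← Mm → Aa ← Ss → Bb — Mm:fork[blocks]; Aa:collider[open]; Ss:fork[blocks] ⇒ blocked
  4. Dd ← Mm → Bb — Mm:fork[blocks] ⇒ blocked
  5. Dd → Aa ← Ss → Bb — Aa:collider[open]; Ss:fork[blocks] ⇒ blocked
  6. Dd → Aa ← Mm → Bb — Aa:collider[open]; Mm:fork[blocks] ⇒ blocked
All paths are blocked; Dd ⊥ Bb | {Aa, Mm, Ss} holds.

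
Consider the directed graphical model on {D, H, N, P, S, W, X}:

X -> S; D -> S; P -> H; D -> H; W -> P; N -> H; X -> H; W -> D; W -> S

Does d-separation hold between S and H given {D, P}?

No

5 paths connect S and H; each must be blocked for d-separation to hold:
Path 1: S ← W → D → H
  D is a chain here and D is conditioned on, so the path is blocked at D.
Path 2: S ← W → P → H
  P is a chain here and P is conditioned on, so the path is blocked at P.
Path 3: S ← D → H
  D is a fork here and D is conditioned on, so the path is blocked at D.
Path 4: S ← D ← W → P → H
  D is a chain here and D is conditioned on, so the path is blocked at D.
Path 5: S ← X → H
  X is a fork and X is not conditioned on — no node blocks this path, so it is active.
At least one path is unblocked, so d-separation fails.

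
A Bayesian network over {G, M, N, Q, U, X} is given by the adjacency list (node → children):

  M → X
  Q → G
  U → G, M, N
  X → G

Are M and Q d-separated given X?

2 paths connect M and Q; each must be blocked for d-separation to hold:
Path 1: M ← U → G ← Q
  G is a collider here and neither G nor any of its descendants is conditioned on, so the collider stays closed — the path is blocked at G.
Path 2: M → X → G ← Q
  X is a chain here and X is conditioned on, so the path is blocked at X.
Every path is blocked, so M and Q are d-separated given {X}.

Yes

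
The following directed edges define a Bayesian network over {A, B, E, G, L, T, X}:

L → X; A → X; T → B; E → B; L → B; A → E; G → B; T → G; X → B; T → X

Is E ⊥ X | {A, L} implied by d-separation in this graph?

Yes — E and X are d-separated given {A, L}.

5 paths connect E and X; each must be blocked for d-separation to hold:
  1. E → B ← X — B:collider[blocks] ⇒ blocked
  2. E → B ← L → X — B:collider[blocks]; L:fork[blocks] ⇒ blocked
  3. E → B ← G ← T → X — B:collider[blocks]; G:chain[open]; T:fork[open] ⇒ blocked
  4. E → B ← T → X — B:collider[blocks]; T:fork[open] ⇒ blocked
  5. E ← A → X — A:fork[blocks] ⇒ blocked
Every path is blocked, so E and X are d-separated given {A, L}.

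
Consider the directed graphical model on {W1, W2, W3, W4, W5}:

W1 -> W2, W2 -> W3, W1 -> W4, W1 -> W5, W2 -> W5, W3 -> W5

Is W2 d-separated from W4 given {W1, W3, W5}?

Enumerating the 3 paths from W2 to W4 and testing each for blocking by {W1, W3, W5}:
Path 1: W2 → W3 → W5 ← W1 → W4
  W3 is a chain here and W3 is conditioned on, so the path is blocked at W3.
Path 2: W2 ← W1 → W4
  W1 is a fork here and W1 is conditioned on, so the path is blocked at W1.
Path 3: W2 → W5 ← W1 → W4
  W1 is a fork here and W1 is conditioned on, so the path is blocked at W1.
All paths are blocked; W2 ⊥ W4 | {W1, W3, W5} holds.

Yes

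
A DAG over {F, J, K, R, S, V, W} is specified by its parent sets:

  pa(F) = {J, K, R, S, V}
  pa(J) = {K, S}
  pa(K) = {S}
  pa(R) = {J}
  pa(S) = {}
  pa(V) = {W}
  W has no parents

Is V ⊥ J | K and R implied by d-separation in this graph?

Enumerating the 6 paths from V to J and testing each for blocking by {K, R}:
Path 1: V → F ← S → J
  F is a collider here and neither F nor any of its descendants is conditioned on, so the collider stays closed — the path is blocked at F.
Path 2: V → F ← S → K → J
  F is a collider here and neither F nor any of its descendants is conditioned on, so the collider stays closed — the path is blocked at F.
Path 3: V → F ← R ← J
  F is a collider here and neither F nor any of its descendants is conditioned on, so the collider stays closed — the path is blocked at F.
Path 4: V → F ← J
  F is a collider here and neither F nor any of its descendants is conditioned on, so the collider stays closed — the path is blocked at F.
Path 5: V → F ← K ← S → J
  F is a collider here and neither F nor any of its descendants is conditioned on, so the collider stays closed — the path is blocked at F.
Path 6: V → F ← K → J
  F is a collider here and neither F nor any of its descendants is conditioned on, so the collider stays closed — the path is blocked at F.
Since every path is blocked, d-separation holds.

Yes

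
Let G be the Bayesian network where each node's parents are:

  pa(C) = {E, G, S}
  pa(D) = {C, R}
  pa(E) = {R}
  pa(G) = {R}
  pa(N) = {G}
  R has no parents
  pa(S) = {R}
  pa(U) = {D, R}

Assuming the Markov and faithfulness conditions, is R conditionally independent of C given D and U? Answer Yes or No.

We examine all 5 paths between R and C:
  1. R → D ← C — D:collider[open] ⇒ active
  2. R → U ← D ← C — U:collider[open]; D:chain[blocks] ⇒ blocked
  3. R → G → C — G:chain[open] ⇒ active
  4. R → E → C — E:chain[open] ⇒ active
  5. R → S → C — S:chain[open] ⇒ active
Since the path R → D ← C is active, R and C are not d-separated given {D, U}.

No — R and C are not d-separated given {D, U}.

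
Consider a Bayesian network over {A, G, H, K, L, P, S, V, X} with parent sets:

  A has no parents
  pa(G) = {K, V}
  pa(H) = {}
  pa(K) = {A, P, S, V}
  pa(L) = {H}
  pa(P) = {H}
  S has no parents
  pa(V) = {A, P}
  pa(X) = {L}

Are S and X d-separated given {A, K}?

No — S and X are not d-separated given {A, K}.

Enumerating the 4 paths from S to X and testing each for blocking by {A, K}:
Path 1: S → K ← A → V ← P ← H → L → X
  A is a fork here and A is conditioned on, so the path is blocked at A.
Path 2: S → K ← V ← P ← H → L → X
  K is a collider and K is conditioned on, which opens it; V is a chain and V is not conditioned on; P is a chain and P is not conditioned on; H is a fork and H is not conditioned on; L is a chain and L is not conditioned on — no node blocks this path, so it is active.
Path 3: S → K ← P ← H → L → X
  K is a collider and K is conditioned on, which opens it; P is a chain and P is not conditioned on; H is a fork and H is not conditioned on; L is a chain and L is not conditioned on — no node blocks this path, so it is active.
Path 4: S → K → G ← V ← P ← H → L → X
  K is a chain here and K is conditioned on, so the path is blocked at K.
Because an active path exists, S and X are not d-separated.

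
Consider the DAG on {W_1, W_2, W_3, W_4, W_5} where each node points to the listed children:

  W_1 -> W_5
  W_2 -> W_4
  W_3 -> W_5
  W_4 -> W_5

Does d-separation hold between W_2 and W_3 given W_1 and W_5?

There is one path between W_2 and W_3:
Path 1: W_2 → W_4 → W_5 ← W_3
  W_4 is a chain and W_4 is not conditioned on; W_5 is a collider and W_5 is conditioned on, which opens it — no node blocks this path, so it is active.
Since the path W_2 → W_4 → W_5 ← W_3 is active, W_2 and W_3 are not d-separated given {W_1, W_5}.

No — W_2 and W_3 are not d-separated given {W_1, W_5}.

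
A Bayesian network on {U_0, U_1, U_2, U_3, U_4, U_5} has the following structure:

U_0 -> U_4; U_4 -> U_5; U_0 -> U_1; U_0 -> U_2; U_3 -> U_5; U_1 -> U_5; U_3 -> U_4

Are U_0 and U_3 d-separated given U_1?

Enumerating the 4 paths from U_0 to U_3 and testing each for blocking by {U_1}:
Path 1: U_0 → U_4 ← U_3
  U_4 is a collider here and neither U_4 nor any of its descendants is conditioned on, so the collider stays closed — the path is blocked at U_4.
Path 2: U_0 → U_4 → U_5 ← U_3
  U_5 is a collider here and neither U_5 nor any of its descendants is conditioned on, so the collider stays closed — the path is blocked at U_5.
Path 3: U_0 → U_1 → U_5 ← U_4 ← U_3
  U_1 is a chain here and U_1 is conditioned on, so the path is blocked at U_1.
Path 4: U_0 → U_1 → U_5 ← U_3
  U_1 is a chain here and U_1 is conditioned on, so the path is blocked at U_1.
Every path is blocked, so U_0 and U_3 are d-separated given {U_1}.

Yes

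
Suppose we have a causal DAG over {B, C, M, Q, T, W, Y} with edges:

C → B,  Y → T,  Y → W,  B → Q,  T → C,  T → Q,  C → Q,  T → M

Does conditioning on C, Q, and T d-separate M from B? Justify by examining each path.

We examine all 4 paths between M and B:
Path 1: M ← T → Q ← B
  T is a fork here and T is conditioned on, so the path is blocked at T.
Path 2: M ← T → Q ← C → B
  T is a fork here and T is conditioned on, so the path is blocked at T.
Path 3: M ← T → C → Q ← B
  T is a fork here and T is conditioned on, so the path is blocked at T.
Path 4: M ← T → C → B
  T is a fork here and T is conditioned on, so the path is blocked at T.
Since every path is blocked, d-separation holds.

Yes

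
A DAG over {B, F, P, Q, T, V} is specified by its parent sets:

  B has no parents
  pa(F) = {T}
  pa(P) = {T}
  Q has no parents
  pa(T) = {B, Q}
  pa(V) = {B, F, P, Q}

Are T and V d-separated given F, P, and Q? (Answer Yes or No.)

No

Enumerating the 4 paths from T to V and testing each for blocking by {F, P, Q}:
Path 1: T ← B → V
  B is a fork and B is not conditioned on — no node blocks this path, so it is active.
Path 2: T → F → V
  F is a chain here and F is conditioned on, so the path is blocked at F.
Path 3: T → P → V
  P is a chain here and P is conditioned on, so the path is blocked at P.
Path 4: T ← Q → V
  Q is a fork here and Q is conditioned on, so the path is blocked at Q.
Because an active path exists, T and V are not d-separated.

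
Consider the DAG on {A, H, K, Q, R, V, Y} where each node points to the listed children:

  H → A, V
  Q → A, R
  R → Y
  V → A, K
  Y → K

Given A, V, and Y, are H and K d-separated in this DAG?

Yes

4 paths connect H and K; each must be blocked for d-separation to hold:
Path 1: H → V → K
  V is a chain here and V is conditioned on, so the path is blocked at V.
Path 2: H → V → A ← Q → R → Y → K
  V is a chain here and V is conditioned on, so the path is blocked at V.
Path 3: H → A ← V → K
  V is a fork here and V is conditioned on, so the path is blocked at V.
Path 4: H → A ← Q → R → Y → K
  Y is a chain here and Y is conditioned on, so the path is blocked at Y.
Every path is blocked, so H and K are d-separated given {A, V, Y}.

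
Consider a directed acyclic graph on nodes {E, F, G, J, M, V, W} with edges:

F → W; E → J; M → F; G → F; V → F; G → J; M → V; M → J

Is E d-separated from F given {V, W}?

Yes

We examine all 3 paths between E and F:
  1. E → J ← M → V → F — J:collider[blocks]; M:fork[open]; V:chain[blocks] ⇒ blocked
  2. E → J ← M → F — J:collider[blocks]; M:fork[open] ⇒ blocked
  3. E → J ← G → F — J:collider[blocks]; G:fork[open] ⇒ blocked
Since every path is blocked, d-separation holds.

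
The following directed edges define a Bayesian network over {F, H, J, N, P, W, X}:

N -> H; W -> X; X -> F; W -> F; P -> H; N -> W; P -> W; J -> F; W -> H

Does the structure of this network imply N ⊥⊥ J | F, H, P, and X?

Enumerating the 6 paths from N to J and testing each for blocking by {F, H, P, X}:
  1. N → W → X → F ← J — W:chain[open]; X:chain[blocks]; F:collider[open] ⇒ blocked
  2. N → W → F ← J — W:chain[open]; F:collider[open] ⇒ active
  3. N → H ← W → X → F ← J — H:collider[open]; W:fork[open]; X:chain[blocks]; F:collider[open] ⇒ blocked
  4. N → H ← W → F ← J — H:collider[open]; W:fork[open]; F:collider[open] ⇒ active
  5. N → H ← P → W → X → F ← J — H:collider[open]; P:fork[blocks]; W:chain[open]; X:chain[blocks]; F:collider[open] ⇒ blocked
  6. N → H ← P → W → F ← J — H:collider[open]; P:fork[blocks]; W:chain[open]; F:collider[open] ⇒ blocked
Since the path N → W → F ← J is active, N and J are not d-separated given {F, H, P, X}.

No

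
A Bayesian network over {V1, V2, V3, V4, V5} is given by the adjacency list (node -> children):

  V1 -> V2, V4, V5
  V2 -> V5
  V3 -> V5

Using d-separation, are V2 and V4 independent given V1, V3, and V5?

We examine all 2 paths between V2 and V4:
Path 1: V2 → V5 ← V1 → V4
  V1 is a fork here and V1 is conditioned on, so the path is blocked at V1.
Path 2: V2 ← V1 → V4
  V1 is a fork here and V1 is conditioned on, so the path is blocked at V1.
Since every path is blocked, d-separation holds.

Yes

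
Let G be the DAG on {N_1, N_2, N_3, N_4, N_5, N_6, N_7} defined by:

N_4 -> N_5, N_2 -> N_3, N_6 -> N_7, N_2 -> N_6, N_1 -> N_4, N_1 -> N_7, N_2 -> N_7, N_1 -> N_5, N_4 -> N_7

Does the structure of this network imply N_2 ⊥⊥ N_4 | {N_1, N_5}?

Yes

There are 6 undirected paths between N_2 and N_4; checking each against the conditioning set {N_1, N_5}:
Path 1: N_2 → N_6 → N_7 ← N_1 → N_4
  N_7 is a collider here and neither N_7 nor any of its descendants is conditioned on, so the collider stays closed — the path is blocked at N_7.
Path 2: N_2 → N_6 → N_7 ← N_1 → N_5 ← N_4
  N_7 is a collider here and neither N_7 nor any of its descendants is conditioned on, so the collider stays closed — the path is blocked at N_7.
Path 3: N_2 → N_6 → N_7 ← N_4
  N_7 is a collider here and neither N_7 nor any of its descendants is conditioned on, so the collider stays closed — the path is blocked at N_7.
Path 4: N_2 → N_7 ← N_1 → N_4
  N_7 is a collider here and neither N_7 nor any of its descendants is conditioned on, so the collider stays closed — the path is blocked at N_7.
Path 5: N_2 → N_7 ← N_1 → N_5 ← N_4
  N_7 is a collider here and neither N_7 nor any of its descendants is conditioned on, so the collider stays closed — the path is blocked at N_7.
Path 6: N_2 → N_7 ← N_4
  N_7 is a collider here and neither N_7 nor any of its descendants is conditioned on, so the collider stays closed — the path is blocked at N_7.
Every path is blocked, so N_2 and N_4 are d-separated given {N_1, N_5}.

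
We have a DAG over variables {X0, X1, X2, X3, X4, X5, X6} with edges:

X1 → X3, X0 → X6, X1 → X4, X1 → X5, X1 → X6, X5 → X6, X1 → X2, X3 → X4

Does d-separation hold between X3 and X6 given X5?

No

4 paths connect X3 and X6; each must be blocked for d-separation to hold:
Path 1: X3 → X4 ← X1 → X6
  X4 is a collider here and neither X4 nor any of its descendants is conditioned on, so the collider stays closed — the path is blocked at X4.
Path 2: X3 → X4 ← X1 → X5 → X6
  X4 is a collider here and neither X4 nor any of its descendants is conditioned on, so the collider stays closed — the path is blocked at X4.
Path 3: X3 ← X1 → X6
  X1 is a fork and X1 is not conditioned on — no node blocks this path, so it is active.
Path 4: X3 ← X1 → X5 → X6
  X5 is a chain here and X5 is conditioned on, so the path is blocked at X5.
Since the path X3 ← X1 → X6 is active, X3 and X6 are not d-separated given {X5}.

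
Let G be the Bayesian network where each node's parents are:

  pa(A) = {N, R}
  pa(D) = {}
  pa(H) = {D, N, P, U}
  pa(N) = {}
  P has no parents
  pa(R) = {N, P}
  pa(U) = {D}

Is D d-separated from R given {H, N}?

6 paths connect D and R; each must be blocked for d-separation to hold:
Path 1: D → H ← P → R
  H is a collider and H is conditioned on, which opens it; P is a fork and P is not conditioned on — no node blocks this path, so it is active.
Path 2: D → H ← N → R
  N is a fork here and N is conditioned on, so the path is blocked at N.
Path 3: D → H ← N → A ← R
  N is a fork here and N is conditioned on, so the path is blocked at N.
Path 4: D → U → H ← P → R
  U is a chain and U is not conditioned on; H is a collider and H is conditioned on, which opens it; P is a fork and P is not conditioned on — no node blocks this path, so it is active.
Path 5: D → U → H ← N → R
  N is a fork here and N is conditioned on, so the path is blocked at N.
Path 6: D → U → H ← N → A ← R
  N is a fork here and N is conditioned on, so the path is blocked at N.
Because an active path exists, D and R are not d-separated.

No — D and R are not d-separated given {H, N}.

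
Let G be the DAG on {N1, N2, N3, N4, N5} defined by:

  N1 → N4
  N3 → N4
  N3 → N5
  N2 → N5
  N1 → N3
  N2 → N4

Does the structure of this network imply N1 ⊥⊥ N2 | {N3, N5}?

4 paths connect N1 and N2; each must be blocked for d-separation to hold:
  1. N1 → N4 ← N2 — N4:collider[blocks] ⇒ blocked
  2. N1 → N4 ← N3 → N5 ← N2 — N4:collider[blocks]; N3:fork[blocks]; N5:collider[open] ⇒ blocked
  3. N1 → N3 → N4 ← N2 — N3:chain[blocks]; N4:collider[blocks] ⇒ blocked
  4. N1 → N3 → N5 ← N2 — N3:chain[blocks]; N5:collider[open] ⇒ blocked
Since every path is blocked, d-separation holds.

Yes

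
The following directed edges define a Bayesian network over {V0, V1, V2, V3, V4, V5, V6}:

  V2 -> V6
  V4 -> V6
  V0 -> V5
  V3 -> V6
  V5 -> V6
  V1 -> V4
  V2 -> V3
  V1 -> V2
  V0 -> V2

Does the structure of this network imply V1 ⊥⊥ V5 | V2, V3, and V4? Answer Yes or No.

No

6 paths connect V1 and V5; each must be blocked for d-separation to hold:
Path 1: V1 → V2 ← V0 → V5
  V2 is a collider and V2 is conditioned on, which opens it; V0 is a fork and V0 is not conditioned on — no node blocks this path, so it is active.
Path 2: V1 → V2 → V3 → V6 ← V5
  V2 is a chain here and V2 is conditioned on, so the path is blocked at V2.
Path 3: V1 → V2 → V6 ← V5
  V2 is a chain here and V2 is conditioned on, so the path is blocked at V2.
Path 4: V1 → V4 → V6 ← V2 ← V0 → V5
  V4 is a chain here and V4 is conditioned on, so the path is blocked at V4.
Path 5: V1 → V4 → V6 ← V3 ← V2 ← V0 → V5
  V4 is a chain here and V4 is conditioned on, so the path is blocked at V4.
Path 6: V1 → V4 → V6 ← V5
  V4 is a chain here and V4 is conditioned on, so the path is blocked at V4.
At least one path is unblocked, so d-separation fails.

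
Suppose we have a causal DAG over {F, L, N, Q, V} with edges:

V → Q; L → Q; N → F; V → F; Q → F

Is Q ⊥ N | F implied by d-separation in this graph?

We examine all 2 paths between Q and N:
  1. Q → F ← N — F:collider[open] ⇒ active
  2. Q ← V → F ← N — V:fork[open]; F:collider[open] ⇒ active
Since the path Q → F ← N is active, Q and N are not d-separated given {F}.

No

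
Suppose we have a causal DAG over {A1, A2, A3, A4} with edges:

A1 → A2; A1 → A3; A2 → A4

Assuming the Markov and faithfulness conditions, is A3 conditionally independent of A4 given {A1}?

There is one path between A3 and A4:
Path 1: A3 ← A1 → A2 → A4
  A1 is a fork here and A1 is conditioned on, so the path is blocked at A1.
All paths are blocked; A3 ⊥ A4 | {A1} holds.

Yes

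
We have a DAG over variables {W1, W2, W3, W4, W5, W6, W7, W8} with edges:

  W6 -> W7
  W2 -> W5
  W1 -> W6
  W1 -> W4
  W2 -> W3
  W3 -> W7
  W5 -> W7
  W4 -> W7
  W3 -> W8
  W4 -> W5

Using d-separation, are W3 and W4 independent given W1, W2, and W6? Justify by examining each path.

6 paths connect W3 and W4; each must be blocked for d-separation to hold:
  1. W3 ← W2 → W5 ← W4 — W2:fork[blocks]; W5:collider[blocks] ⇒ blocked
  2. W3 ← W2 → W5 → W7 ← W6 ← W1 → W4 — W2:fork[blocks]; W5:chain[open]; W7:collider[blocks]; W6:chain[blocks]; W1:fork[blocks] ⇒ blocked
  3. W3 ← W2 → W5 → W7 ← W4 — W2:fork[blocks]; W5:chain[open]; W7:collider[blocks] ⇒ blocked
  4. W3 → W7 ← W6 ← W1 → W4 — W7:collider[blocks]; W6:chain[blocks]; W1:fork[blocks] ⇒ blocked
  5. W3 → W7 ← W5 ← W4 — W7:collider[blocks]; W5:chain[open] ⇒ blocked
  6. W3 → W7 ← W4 — W7:collider[blocks] ⇒ blocked
All paths are blocked; W3 ⊥ W4 | {W1, W2, W6} holds.

Yes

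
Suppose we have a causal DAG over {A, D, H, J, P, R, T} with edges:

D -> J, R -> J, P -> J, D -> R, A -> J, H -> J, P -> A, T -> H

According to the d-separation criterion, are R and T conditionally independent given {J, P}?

2 paths connect R and T; each must be blocked for d-separation to hold:
  1. R → J ← H ← T — J:collider[open]; H:chain[open] ⇒ active
  2. R ← D → J ← H ← T — D:fork[open]; J:collider[open]; H:chain[open] ⇒ active
At least one path is unblocked, so d-separation fails.

No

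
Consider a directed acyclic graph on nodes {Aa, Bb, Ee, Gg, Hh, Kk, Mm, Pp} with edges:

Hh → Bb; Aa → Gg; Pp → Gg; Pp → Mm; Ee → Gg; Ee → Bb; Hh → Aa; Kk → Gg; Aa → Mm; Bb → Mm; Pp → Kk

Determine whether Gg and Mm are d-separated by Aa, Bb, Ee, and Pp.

Yes

There are 6 undirected paths between Gg and Mm; checking each against the conditioning set {Aa, Bb, Ee, Pp}:
Path 1: Gg ← Kk ← Pp → Mm
  Pp is a fork here and Pp is conditioned on, so the path is blocked at Pp.
Path 2: Gg ← Pp → Mm
  Pp is a fork here and Pp is conditioned on, so the path is blocked at Pp.
Path 3: Gg ← Ee → Bb ← Hh → Aa → Mm
  Ee is a fork here and Ee is conditioned on, so the path is blocked at Ee.
Path 4: Gg ← Ee → Bb → Mm
  Ee is a fork here and Ee is conditioned on, so the path is blocked at Ee.
Path 5: Gg ← Aa ← Hh → Bb → Mm
  Aa is a chain here and Aa is conditioned on, so the path is blocked at Aa.
Path 6: Gg ← Aa → Mm
  Aa is a fork here and Aa is conditioned on, so the path is blocked at Aa.
Every path is blocked, so Gg and Mm are d-separated given {Aa, Bb, Ee, Pp}.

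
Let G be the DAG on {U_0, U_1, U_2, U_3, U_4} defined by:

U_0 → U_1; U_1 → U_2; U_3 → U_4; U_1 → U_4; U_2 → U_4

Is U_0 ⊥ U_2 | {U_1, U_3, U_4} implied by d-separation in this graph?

Yes

Enumerating the 2 paths from U_0 to U_2 and testing each for blocking by {U_1, U_3, U_4}:
Path 1: U_0 → U_1 → U_4 ← U_2
  U_1 is a chain here and U_1 is conditioned on, so the path is blocked at U_1.
Path 2: U_0 → U_1 → U_2
  U_1 is a chain here and U_1 is conditioned on, so the path is blocked at U_1.
Since every path is blocked, d-separation holds.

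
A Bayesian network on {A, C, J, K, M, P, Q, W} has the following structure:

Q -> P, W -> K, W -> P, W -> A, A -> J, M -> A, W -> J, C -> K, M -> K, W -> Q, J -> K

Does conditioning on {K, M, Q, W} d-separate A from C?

Enumerating the 5 paths from A to C and testing each for blocking by {K, M, Q, W}:
  1. A → J → K ← C — J:chain[open]; K:collider[open] ⇒ active
  2. A → J ← W → K ← C — J:collider[open]; W:fork[blocks]; K:collider[open] ⇒ blocked
  3. A ← M → K ← C — M:fork[blocks]; K:collider[open] ⇒ blocked
  4. A ← W → J → K ← C — W:fork[blocks]; J:chain[open]; K:collider[open] ⇒ blocked
  5. A ← W → K ← C — W:fork[blocks]; K:collider[open] ⇒ blocked
At least one path is unblocked, so d-separation fails.

No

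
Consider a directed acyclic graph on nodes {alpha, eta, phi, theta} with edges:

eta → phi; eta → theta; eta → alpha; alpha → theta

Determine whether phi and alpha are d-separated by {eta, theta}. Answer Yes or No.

We examine all 2 paths between phi and alpha:
  1. phi ← eta → theta ← alpha — eta:fork[blocks]; theta:collider[open] ⇒ blocked
  2. phi ← eta → alpha — eta:fork[blocks] ⇒ blocked
All paths are blocked; phi ⊥ alpha | {eta, theta} holds.

Yes — phi and alpha are d-separated given {eta, theta}.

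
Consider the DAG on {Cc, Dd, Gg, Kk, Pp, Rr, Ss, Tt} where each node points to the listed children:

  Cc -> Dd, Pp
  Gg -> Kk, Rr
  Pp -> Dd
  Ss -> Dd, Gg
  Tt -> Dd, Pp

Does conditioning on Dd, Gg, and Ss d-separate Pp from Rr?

Enumerating the 3 paths from Pp to Rr and testing each for blocking by {Dd, Gg, Ss}:
  1. Pp → Dd ← Ss → Gg → Rr — Dd:collider[open]; Ss:fork[blocks]; Gg:chain[blocks] ⇒ blocked
  2. Pp ← Cc → Dd ← Ss → Gg → Rr — Cc:fork[open]; Dd:collider[open]; Ss:fork[blocks]; Gg:chain[blocks] ⇒ blocked
  3. Pp ← Tt → Dd ← Ss → Gg → Rr — Tt:fork[open]; Dd:collider[open]; Ss:fork[blocks]; Gg:chain[blocks] ⇒ blocked
All paths are blocked; Pp ⊥ Rr | {Dd, Gg, Ss} holds.

Yes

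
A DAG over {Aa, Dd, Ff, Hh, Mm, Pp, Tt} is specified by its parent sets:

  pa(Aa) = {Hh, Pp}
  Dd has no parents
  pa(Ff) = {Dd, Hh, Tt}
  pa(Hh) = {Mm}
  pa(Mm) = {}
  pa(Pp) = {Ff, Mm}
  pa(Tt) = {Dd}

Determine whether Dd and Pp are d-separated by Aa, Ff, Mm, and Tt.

Enumerating the 6 paths from Dd to Pp and testing each for blocking by {Aa, Ff, Mm, Tt}:
Path 1: Dd → Ff → Pp
  Ff is a chain here and Ff is conditioned on, so the path is blocked at Ff.
Path 2: Dd → Ff ← Hh ← Mm → Pp
  Mm is a fork here and Mm is conditioned on, so the path is blocked at Mm.
Path 3: Dd → Ff ← Hh → Aa ← Pp
  Ff is a collider and Ff is conditioned on, which opens it; Hh is a fork and Hh is not conditioned on; Aa is a collider and Aa is conditioned on, which opens it — no node blocks this path, so it is active.
Path 4: Dd → Tt → Ff → Pp
  Tt is a chain here and Tt is conditioned on, so the path is blocked at Tt.
Path 5: Dd → Tt → Ff ← Hh ← Mm → Pp
  Tt is a chain here and Tt is conditioned on, so the path is blocked at Tt.
Path 6: Dd → Tt → Ff ← Hh → Aa ← Pp
  Tt is a chain here and Tt is conditioned on, so the path is blocked at Tt.
Since the path Dd → Ff ← Hh → Aa ← Pp is active, Dd and Pp are not d-separated given {Aa, Ff, Mm, Tt}.

No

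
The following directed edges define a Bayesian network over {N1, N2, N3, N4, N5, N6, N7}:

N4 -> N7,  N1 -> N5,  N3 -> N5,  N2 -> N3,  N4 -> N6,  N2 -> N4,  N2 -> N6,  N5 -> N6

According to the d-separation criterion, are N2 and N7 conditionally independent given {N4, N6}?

Yes

There are 3 undirected paths between N2 and N7; checking each against the conditioning set {N4, N6}:
Path 1: N2 → N4 → N7
  N4 is a chain here and N4 is conditioned on, so the path is blocked at N4.
Path 2: N2 → N3 → N5 → N6 ← N4 → N7
  N4 is a fork here and N4 is conditioned on, so the path is blocked at N4.
Path 3: N2 → N6 ← N4 → N7
  N4 is a fork here and N4 is conditioned on, so the path is blocked at N4.
Every path is blocked, so N2 and N7 are d-separated given {N4, N6}.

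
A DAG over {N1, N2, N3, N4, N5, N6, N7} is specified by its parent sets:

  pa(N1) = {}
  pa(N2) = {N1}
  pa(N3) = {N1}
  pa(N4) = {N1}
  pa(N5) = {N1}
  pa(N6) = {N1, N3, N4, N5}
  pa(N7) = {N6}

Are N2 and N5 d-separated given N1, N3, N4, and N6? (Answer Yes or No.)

Yes

There are 4 undirected paths between N2 and N5; checking each against the conditioning set {N1, N3, N4, N6}:
  1. N2 ← N1 → N4 → N6 ← N5 — N1:fork[blocks]; N4:chain[blocks]; N6:collider[open] ⇒ blocked
  2. N2 ← N1 → N5 — N1:fork[blocks] ⇒ blocked
  3. N2 ← N1 → N3 → N6 ← N5 — N1:fork[blocks]; N3:chain[blocks]; N6:collider[open] ⇒ blocked
  4. N2 ← N1 → N6 ← N5 — N1:fork[blocks]; N6:collider[open] ⇒ blocked
Since every path is blocked, d-separation holds.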